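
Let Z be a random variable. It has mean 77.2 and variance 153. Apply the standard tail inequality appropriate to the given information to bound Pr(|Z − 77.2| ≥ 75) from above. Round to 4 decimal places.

0.0272

Mean and variance are known, so Chebyshev's inequality applies.
Chebyshev: Pr(|Z − μ| ≥ t) ≤ Var(Z)/t².
Bound = 153 / 5625 = 0.0272.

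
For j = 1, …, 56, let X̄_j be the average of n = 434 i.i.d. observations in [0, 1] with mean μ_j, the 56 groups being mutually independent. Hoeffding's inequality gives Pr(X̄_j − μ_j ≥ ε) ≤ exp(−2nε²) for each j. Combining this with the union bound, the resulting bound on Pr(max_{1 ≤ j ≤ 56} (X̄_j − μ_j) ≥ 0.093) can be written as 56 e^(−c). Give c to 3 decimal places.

7.507

Union bound over the 56 events: Pr(max_{1 ≤ j ≤ 56} (X̄_j − μ_j) ≥ 0.093) ≤ 56·exp(−2nε²) = 56 exp(−2·434·0.093²).
So c = 2·434·0.093² = 7.5073.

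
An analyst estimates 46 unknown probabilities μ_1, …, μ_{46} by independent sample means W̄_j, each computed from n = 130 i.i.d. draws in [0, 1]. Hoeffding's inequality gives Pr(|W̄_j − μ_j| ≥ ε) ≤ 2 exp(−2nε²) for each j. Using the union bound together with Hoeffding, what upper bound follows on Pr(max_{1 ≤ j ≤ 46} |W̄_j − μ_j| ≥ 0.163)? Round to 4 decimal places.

0.0920

Per-experiment Hoeffding bound: 2·exp(−2·130·0.163²) = 2·exp(−6.90794) = 0.0019996.
Union bound over 46 events: 46·0.0019996 = 0.09198.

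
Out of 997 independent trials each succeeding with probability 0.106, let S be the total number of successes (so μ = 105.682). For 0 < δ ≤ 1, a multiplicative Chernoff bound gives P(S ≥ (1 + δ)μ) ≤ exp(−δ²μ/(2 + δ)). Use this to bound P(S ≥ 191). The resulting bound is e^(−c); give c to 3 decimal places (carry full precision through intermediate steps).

24.535

Write 191 = (1 + δ)μ, so δ = 191/105.682 − 1 = 0.8073087…
Then the exponent is δ²μ/(2 + δ) = (191 − μ)² / (μ·(2 + δ)) = 24.535230.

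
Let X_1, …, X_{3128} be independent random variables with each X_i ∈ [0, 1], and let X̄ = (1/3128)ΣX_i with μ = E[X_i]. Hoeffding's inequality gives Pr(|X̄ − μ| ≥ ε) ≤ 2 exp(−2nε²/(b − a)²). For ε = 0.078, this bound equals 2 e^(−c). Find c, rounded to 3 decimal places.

c = 2nε²/(b − a)² = 2·3128·0.078² / 1² = 38.0615.

38.062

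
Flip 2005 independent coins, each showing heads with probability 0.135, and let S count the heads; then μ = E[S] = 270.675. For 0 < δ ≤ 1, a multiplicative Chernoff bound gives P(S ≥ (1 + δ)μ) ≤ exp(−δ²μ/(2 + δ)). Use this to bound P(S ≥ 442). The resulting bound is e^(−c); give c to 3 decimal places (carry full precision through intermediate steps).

Write 442 = (1 + δ)μ, so δ = 442/270.675 − 1 = 0.6329547…
Then the exponent is δ²μ/(2 + δ) = (442 − μ)² / (μ·(2 + δ)) = 41.186032.

41.186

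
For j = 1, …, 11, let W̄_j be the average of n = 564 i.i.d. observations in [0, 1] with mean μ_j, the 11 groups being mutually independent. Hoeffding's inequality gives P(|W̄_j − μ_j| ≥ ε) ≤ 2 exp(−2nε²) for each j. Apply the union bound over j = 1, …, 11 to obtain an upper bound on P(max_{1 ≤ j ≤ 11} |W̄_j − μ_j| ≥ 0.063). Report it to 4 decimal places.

Per-experiment Hoeffding bound: 2·exp(−2·564·0.063²) = 2·exp(−4.47703) = 0.022734.
Union bound over 11 events: 11·0.022734 = 0.25008.

0.2501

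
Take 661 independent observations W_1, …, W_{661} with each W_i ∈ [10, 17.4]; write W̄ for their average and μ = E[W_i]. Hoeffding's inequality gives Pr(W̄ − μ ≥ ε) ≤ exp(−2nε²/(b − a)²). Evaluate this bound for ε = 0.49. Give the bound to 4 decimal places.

0.0030

Exponent: 2nε²/(b − a)² = 2·661·0.49² / 7.4² = 5.79642.
Bound = exp(−5.79642) = 0.00304.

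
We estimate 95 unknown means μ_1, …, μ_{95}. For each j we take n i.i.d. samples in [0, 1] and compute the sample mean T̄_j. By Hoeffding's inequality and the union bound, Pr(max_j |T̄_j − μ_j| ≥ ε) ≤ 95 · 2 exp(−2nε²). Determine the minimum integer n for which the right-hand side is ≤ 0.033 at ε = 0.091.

Need 2·95·exp(−2nε²) ≤ 0.033, i.e. exp(−2nε²) ≤ 0.033/190.
So 2nε² ≥ ln(190/0.033) = 8.658272.
Hence n ≥ 8.658272/(2·0.091²) = 522.779.
The smallest integer n is 523.

523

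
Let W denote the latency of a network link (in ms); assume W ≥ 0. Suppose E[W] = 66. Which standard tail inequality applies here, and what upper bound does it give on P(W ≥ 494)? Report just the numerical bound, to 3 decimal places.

0.134

Only the mean of a non-negative variable is known, so Markov's inequality is the applicable tail bound.
Markov's inequality: for a non-negative random variable, P(W ≥ a) ≤ E[W]/a.
Here E[W] = 66 and a = 494, so the bound is 66/494 = 0.1336.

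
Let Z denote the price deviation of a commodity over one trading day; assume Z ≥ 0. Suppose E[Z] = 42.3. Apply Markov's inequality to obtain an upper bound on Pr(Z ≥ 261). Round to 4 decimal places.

Markov's inequality: for a non-negative random variable, Pr(Z ≥ a) ≤ E[Z]/a.
Here E[Z] = 42.3 and a = 261, so the bound is 42.3/261 = 0.1621.

0.1621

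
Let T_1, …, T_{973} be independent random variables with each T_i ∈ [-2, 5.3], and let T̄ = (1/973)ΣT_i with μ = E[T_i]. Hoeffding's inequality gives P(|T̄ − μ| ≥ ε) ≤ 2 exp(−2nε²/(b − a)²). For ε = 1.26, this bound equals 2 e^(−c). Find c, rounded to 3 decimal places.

c = 2nε²/(b − a)² = 2·973·1.26² / 7.3² = 57.9747.

57.975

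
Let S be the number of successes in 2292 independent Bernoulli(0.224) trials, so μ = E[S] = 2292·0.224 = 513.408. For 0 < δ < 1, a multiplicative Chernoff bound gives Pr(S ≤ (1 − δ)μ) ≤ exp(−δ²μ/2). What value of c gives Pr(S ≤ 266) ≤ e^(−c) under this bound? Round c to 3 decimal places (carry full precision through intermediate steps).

Write 266 = (1 − δ)μ, so δ = 1 − 266/513.408 = 0.4818935…
Then the exponent is δ²μ/2 = (μ − 266)²/(2μ) = 59.612159.

59.612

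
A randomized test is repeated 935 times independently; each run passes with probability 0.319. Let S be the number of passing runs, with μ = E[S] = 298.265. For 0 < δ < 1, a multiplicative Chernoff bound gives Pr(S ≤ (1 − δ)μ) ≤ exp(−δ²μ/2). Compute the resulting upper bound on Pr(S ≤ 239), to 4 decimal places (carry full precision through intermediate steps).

0.0028

Write 239 = (1 − δ)μ, so δ = 1 − 239/298.265 = 0.1986991…
Then the exponent is δ²μ/2 = (μ − 239)²/(2μ) = 5.887952.
Bound = exp(−5.887952) = 0.00277.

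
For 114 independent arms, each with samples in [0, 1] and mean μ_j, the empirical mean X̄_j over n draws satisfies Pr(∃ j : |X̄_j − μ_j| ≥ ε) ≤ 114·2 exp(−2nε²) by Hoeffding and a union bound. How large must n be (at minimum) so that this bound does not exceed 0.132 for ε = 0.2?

94

Need 2·114·exp(−2nε²) ≤ 0.132, i.e. exp(−2nε²) ≤ 0.132/228.
So 2nε² ≥ ln(228/0.132) = 7.454299.
Hence n ≥ 7.454299/(2·0.2²) = 93.179.
The smallest integer n is 94.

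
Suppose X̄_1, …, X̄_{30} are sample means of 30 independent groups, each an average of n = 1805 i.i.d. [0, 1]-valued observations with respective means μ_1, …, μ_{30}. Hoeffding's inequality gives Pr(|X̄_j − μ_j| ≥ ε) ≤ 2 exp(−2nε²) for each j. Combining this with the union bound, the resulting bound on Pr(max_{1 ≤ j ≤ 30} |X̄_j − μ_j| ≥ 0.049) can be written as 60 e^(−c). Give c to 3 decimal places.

Union bound over the 30 events: Pr(max_{1 ≤ j ≤ 30} |X̄_j − μ_j| ≥ 0.049) ≤ 30·2·exp(−2nε²) = 60 exp(−2·1805·0.049²).
So c = 2·1805·0.049² = 8.6676.

8.668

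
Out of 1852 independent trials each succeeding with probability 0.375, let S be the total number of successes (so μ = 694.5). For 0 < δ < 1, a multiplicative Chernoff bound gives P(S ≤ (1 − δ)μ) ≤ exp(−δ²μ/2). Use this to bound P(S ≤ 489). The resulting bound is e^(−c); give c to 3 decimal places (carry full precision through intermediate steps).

Write 489 = (1 − δ)μ, so δ = 1 − 489/694.5 = 0.2958963…
Then the exponent is δ²μ/2 = (μ − 489)²/(2μ) = 30.403348.

30.403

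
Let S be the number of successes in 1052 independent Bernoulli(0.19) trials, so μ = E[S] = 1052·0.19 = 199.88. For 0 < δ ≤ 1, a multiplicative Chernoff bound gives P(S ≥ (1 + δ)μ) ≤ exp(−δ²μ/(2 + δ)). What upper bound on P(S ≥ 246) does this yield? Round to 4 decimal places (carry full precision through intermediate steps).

0.0085

Write 246 = (1 + δ)μ, so δ = 246/199.88 − 1 = 0.2307384…
Then the exponent is δ²μ/(2 + δ) = (246 − μ)² / (μ·(2 + δ)) = 4.770464.
Bound = exp(−4.770464) = 0.00848.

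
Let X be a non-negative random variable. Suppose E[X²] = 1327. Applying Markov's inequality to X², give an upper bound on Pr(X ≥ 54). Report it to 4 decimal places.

Since X ≥ 0, the event {X ≥ 54} is the same as {X² ≥ 2916}.
Markov's inequality applied to X² gives Pr(X² ≥ 2916) ≤ E[X²]/2916 = 1327/2916 = 0.4551.

0.4551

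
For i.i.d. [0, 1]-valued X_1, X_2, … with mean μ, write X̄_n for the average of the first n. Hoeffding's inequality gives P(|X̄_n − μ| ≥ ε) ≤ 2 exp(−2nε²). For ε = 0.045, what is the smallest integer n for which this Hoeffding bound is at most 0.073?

818

Require 2·exp(−2nε²) ≤ 0.073, i.e. 2nε² ≥ ln(2/0.073) = 3.310443.
So n ≥ 3.310443 / (2·0.045²) = 817.393.
The smallest integer n is 818.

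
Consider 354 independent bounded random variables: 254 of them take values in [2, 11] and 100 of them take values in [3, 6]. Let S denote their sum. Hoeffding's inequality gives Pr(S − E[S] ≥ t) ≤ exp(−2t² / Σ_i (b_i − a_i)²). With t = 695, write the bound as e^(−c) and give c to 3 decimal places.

Σ(b_i − a_i)² = 254·9² + 100·3² = 21474.
c = 2t² / 21474 = 2·695² / 21474 = 44.9870.

44.987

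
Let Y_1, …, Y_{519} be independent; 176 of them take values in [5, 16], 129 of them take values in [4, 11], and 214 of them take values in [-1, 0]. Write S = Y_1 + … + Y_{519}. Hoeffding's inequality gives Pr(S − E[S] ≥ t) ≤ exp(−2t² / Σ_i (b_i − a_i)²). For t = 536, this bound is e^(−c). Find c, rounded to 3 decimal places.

Σ(b_i − a_i)² = 176·11² + 129·7² + 214·1² = 27831.
c = 2t² / 27831 = 2·536² / 27831 = 20.6458.

20.646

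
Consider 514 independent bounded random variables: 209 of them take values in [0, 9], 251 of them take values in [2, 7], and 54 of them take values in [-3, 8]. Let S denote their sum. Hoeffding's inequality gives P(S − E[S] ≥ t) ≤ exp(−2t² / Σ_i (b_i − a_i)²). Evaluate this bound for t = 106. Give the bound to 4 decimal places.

0.4697

Σ(b_i − a_i)² = 209·9² + 251·5² + 54·11² = 29738.
Exponent = 2·106² / 29738 = 0.75567.
Bound = exp(−0.75567) = 0.46970.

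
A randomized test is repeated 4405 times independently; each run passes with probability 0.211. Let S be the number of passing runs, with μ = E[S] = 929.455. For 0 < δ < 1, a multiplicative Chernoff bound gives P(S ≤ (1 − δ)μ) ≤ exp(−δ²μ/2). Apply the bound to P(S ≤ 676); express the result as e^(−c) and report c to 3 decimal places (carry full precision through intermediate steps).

34.558

Write 676 = (1 − δ)μ, so δ = 1 − 676/929.455 = 0.2726921…
Then the exponent is δ²μ/2 = (μ − 676)²/(2μ) = 34.557583.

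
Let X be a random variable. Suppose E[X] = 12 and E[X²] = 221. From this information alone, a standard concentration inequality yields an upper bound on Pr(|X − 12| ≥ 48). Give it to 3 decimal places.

0.033

The first two moments determine the variance, so Chebyshev's inequality is the sharpest standard bound available.
Var(X) = E[X²] − (E[X])² = 221 − 144 = 77.
Chebyshev's inequality: Pr(|X − μ| ≥ t) ≤ Var(X)/t² = 77/2304 = 0.0334.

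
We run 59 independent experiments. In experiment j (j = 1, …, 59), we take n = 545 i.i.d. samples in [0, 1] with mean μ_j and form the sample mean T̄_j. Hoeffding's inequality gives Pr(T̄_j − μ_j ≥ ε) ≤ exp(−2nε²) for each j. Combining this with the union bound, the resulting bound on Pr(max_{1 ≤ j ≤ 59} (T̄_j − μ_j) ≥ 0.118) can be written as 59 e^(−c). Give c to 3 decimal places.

Union bound over the 59 events: Pr(max_{1 ≤ j ≤ 59} (T̄_j − μ_j) ≥ 0.118) ≤ 59·exp(−2nε²) = 59 exp(−2·545·0.118²).
So c = 2·545·0.118² = 15.1772.

15.177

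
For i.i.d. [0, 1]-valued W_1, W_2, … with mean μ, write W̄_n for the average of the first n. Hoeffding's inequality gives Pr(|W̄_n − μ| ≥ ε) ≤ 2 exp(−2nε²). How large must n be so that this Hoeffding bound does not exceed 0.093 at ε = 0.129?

93

Require 2·exp(−2nε²) ≤ 0.093, i.e. 2nε² ≥ ln(2/0.093) = 3.068303.
So n ≥ 3.068303 / (2·0.129²) = 92.191.
The smallest integer n is 93.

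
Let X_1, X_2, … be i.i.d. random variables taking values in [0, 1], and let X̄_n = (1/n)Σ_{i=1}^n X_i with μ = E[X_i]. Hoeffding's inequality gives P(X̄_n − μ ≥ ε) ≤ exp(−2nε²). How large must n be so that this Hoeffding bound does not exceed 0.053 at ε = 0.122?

99

Require exp(−2nε²) ≤ 0.053, i.e. 2nε² ≥ ln(1/0.053) = 2.937463.
So n ≥ 2.937463 / (2·0.122²) = 98.679.
The smallest integer n is 99.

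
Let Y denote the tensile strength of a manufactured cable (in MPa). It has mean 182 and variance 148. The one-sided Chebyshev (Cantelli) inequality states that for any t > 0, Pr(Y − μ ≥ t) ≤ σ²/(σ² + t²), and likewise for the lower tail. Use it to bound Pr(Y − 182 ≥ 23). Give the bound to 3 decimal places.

0.219

Here σ² = 148 and t = 23, so σ² + t² = 677.
Cantelli's bound: 148/677 = 0.2186.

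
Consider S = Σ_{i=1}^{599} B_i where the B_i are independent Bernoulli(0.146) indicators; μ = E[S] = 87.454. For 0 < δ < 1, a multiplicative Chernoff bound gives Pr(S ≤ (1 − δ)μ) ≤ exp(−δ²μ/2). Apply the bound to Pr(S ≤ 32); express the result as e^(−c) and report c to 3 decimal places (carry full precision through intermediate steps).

Write 32 = (1 − δ)μ, so δ = 1 − 32/87.454 = 0.6340934…
Then the exponent is δ²μ/2 = (μ − 32)²/(2μ) = 17.581506.

17.582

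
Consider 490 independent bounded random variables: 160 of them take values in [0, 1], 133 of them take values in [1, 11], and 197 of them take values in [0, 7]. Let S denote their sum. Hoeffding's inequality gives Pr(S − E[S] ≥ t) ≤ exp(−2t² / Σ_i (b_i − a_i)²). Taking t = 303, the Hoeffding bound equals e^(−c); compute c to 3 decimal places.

Σ(b_i − a_i)² = 160·1² + 133·10² + 197·7² = 23113.
c = 2t² / 23113 = 2·303² / 23113 = 7.9444.

7.944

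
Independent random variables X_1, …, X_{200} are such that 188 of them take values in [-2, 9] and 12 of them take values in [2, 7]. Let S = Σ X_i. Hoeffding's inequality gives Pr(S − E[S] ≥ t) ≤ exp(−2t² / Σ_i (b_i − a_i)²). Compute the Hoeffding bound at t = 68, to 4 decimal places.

0.6695

Σ(b_i − a_i)² = 188·11² + 12·5² = 23048.
Exponent = 2·68² / 23048 = 0.40125.
Bound = exp(−0.40125) = 0.66948.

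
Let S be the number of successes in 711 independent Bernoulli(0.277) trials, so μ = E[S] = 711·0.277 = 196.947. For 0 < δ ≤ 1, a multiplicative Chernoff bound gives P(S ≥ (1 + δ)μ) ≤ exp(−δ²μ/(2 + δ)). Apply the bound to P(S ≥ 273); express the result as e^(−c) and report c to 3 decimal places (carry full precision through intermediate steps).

12.308

Write 273 = (1 + δ)μ, so δ = 273/196.947 − 1 = 0.3861597…
Then the exponent is δ²μ/(2 + δ) = (273 − μ)² / (μ·(2 + δ)) = 12.307896.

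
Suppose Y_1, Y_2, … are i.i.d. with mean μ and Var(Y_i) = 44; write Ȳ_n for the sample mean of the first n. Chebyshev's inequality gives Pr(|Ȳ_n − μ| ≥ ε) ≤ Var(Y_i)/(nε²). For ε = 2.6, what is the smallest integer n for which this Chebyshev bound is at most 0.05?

131

Require 44/(n·2.6²) ≤ 0.05, i.e. n ≥ 44/(0.05·2.6²) = 130.178.
The smallest integer n is 131.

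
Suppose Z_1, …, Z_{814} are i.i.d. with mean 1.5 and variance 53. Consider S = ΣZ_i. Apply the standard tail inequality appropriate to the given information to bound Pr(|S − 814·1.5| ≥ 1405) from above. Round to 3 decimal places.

With mean and variance of each term known, Chebyshev's inequality bounds the deviation of the sum (or sample mean).
Var(S) = n·Var(Z_i) = 814·53 = 43142.
Chebyshev: Pr(|S − 814·1.5| ≥ 1405) ≤ Var(S)/1405² = 43142/1974025 = 0.0219.

0.022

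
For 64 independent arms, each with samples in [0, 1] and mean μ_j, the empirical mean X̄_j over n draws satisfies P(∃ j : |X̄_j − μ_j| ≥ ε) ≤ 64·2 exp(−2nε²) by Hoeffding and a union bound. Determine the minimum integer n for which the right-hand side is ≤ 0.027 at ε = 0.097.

Need 2·64·exp(−2nε²) ≤ 0.027, i.e. exp(−2nε²) ≤ 0.027/128.
So 2nε² ≥ ln(128/0.027) = 8.463949.
Hence n ≥ 8.463949/(2·0.097²) = 449.779.
The smallest integer n is 450.

450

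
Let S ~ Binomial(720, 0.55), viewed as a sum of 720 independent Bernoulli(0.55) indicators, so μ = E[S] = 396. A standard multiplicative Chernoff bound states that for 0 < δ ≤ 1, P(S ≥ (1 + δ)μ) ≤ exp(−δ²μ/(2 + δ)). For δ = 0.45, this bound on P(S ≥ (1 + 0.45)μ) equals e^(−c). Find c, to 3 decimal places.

c = δ²μ/(2 + δ) = 0.45²·396/(2 + 0.45) = 32.7306.

32.731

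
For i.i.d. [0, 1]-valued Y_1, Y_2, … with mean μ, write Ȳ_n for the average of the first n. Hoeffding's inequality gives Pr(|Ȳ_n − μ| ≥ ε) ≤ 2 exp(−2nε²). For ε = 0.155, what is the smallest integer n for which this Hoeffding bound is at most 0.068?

Require 2·exp(−2nε²) ≤ 0.068, i.e. 2nε² ≥ ln(2/0.068) = 3.381395.
So n ≥ 3.381395 / (2·0.155²) = 70.372.
The smallest integer n is 71.

71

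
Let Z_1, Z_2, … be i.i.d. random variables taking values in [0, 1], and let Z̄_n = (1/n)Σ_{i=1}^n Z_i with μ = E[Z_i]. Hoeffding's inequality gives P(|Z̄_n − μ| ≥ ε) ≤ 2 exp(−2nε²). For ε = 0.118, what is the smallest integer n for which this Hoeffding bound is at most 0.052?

Require 2·exp(−2nε²) ≤ 0.052, i.e. 2nε² ≥ ln(2/0.052) = 3.649659.
So n ≥ 3.649659 / (2·0.118²) = 131.056.
The smallest integer n is 132.

132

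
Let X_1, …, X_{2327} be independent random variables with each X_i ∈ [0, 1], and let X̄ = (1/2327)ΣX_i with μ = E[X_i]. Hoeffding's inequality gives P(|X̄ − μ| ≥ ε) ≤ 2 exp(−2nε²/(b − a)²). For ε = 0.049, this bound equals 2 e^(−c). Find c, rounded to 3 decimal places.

11.174

c = 2nε²/(b − a)² = 2·2327·0.049² / 1² = 11.1743.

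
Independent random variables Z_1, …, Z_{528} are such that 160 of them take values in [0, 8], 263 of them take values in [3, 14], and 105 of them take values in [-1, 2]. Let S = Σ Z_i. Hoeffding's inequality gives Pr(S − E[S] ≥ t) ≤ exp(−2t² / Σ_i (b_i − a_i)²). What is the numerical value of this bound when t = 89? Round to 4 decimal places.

0.6919

Σ(b_i − a_i)² = 160·8² + 263·11² + 105·3² = 43008.
Exponent = 2·89² / 43008 = 0.36835.
Bound = exp(−0.36835) = 0.69187.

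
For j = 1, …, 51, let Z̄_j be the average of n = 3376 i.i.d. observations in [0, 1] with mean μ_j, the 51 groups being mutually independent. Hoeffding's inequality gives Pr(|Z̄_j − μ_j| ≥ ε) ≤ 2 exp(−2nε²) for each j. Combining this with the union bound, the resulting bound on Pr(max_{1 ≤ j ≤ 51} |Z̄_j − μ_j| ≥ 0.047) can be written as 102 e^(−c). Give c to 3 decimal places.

Union bound over the 51 events: Pr(max_{1 ≤ j ≤ 51} |Z̄_j − μ_j| ≥ 0.047) ≤ 51·2·exp(−2nε²) = 102 exp(−2·3376·0.047²).
So c = 2·3376·0.047² = 14.9152.

14.915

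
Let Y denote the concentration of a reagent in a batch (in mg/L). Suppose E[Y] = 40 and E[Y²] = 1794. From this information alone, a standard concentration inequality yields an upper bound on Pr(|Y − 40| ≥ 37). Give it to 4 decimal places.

0.1417

The first two moments determine the variance, so Chebyshev's inequality is the sharpest standard bound available.
Var(Y) = E[Y²] − (E[Y])² = 1794 − 1600 = 194.
Chebyshev's inequality: Pr(|Y − μ| ≥ t) ≤ Var(Y)/t² = 194/1369 = 0.1417.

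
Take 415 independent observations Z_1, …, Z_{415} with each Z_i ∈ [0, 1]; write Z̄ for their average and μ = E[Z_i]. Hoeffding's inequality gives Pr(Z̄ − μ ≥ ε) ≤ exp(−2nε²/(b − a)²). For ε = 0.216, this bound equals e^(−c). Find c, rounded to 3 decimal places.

c = 2nε²/(b − a)² = 2·415·0.216² / 1² = 38.7245.

38.724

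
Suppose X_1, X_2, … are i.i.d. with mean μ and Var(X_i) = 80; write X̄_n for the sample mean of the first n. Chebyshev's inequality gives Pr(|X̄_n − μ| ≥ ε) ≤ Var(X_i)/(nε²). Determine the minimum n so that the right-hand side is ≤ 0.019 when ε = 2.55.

Require 80/(n·2.55²) ≤ 0.019, i.e. n ≥ 80/(0.019·2.55²) = 647.524.
The smallest integer n is 648.

648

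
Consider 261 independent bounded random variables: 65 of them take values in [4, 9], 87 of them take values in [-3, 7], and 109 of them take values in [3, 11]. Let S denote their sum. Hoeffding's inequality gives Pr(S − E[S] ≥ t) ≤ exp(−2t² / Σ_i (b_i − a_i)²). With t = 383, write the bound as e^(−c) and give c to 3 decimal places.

16.957

Σ(b_i − a_i)² = 65·5² + 87·10² + 109·8² = 17301.
c = 2t² / 17301 = 2·383² / 17301 = 16.9573.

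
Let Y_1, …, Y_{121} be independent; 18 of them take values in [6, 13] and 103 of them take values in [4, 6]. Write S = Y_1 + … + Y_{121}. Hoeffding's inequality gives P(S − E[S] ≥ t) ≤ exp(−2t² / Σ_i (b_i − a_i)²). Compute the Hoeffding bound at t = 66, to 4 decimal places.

Σ(b_i − a_i)² = 18·7² + 103·2² = 1294.
Exponent = 2·66² / 1294 = 6.73261.
Bound = exp(−6.73261) = 0.00119.

0.0012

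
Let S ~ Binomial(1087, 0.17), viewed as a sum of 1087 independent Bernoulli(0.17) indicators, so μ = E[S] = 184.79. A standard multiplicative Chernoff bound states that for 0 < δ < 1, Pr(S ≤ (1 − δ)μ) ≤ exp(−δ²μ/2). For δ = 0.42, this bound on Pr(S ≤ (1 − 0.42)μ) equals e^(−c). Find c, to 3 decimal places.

16.298

c = δ²μ/2 = 0.42²·184.79/2 = 16.2985.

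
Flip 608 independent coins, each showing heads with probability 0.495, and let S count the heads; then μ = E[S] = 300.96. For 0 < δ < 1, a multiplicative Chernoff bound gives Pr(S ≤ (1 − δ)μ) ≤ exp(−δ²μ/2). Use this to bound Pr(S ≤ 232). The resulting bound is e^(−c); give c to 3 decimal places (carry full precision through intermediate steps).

7.901

Write 232 = (1 − δ)μ, so δ = 1 − 232/300.96 = 0.2291334…
Then the exponent is δ²μ/2 = (μ − 232)²/(2μ) = 7.900521.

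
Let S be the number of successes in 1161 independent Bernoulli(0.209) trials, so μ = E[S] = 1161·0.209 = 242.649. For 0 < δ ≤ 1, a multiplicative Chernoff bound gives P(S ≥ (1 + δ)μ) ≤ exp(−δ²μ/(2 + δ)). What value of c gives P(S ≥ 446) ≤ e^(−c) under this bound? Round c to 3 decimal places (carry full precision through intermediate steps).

Write 446 = (1 + δ)μ, so δ = 446/242.649 − 1 = 0.8380459…
Then the exponent is δ²μ/(2 + δ) = (446 − μ)² / (μ·(2 + δ)) = 60.047469.

60.047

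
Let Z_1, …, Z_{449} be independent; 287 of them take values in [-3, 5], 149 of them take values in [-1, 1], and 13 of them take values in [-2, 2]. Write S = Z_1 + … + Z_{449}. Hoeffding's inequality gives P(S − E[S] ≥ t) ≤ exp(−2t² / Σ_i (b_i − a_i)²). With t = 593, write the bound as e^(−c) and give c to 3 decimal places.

Σ(b_i − a_i)² = 287·8² + 149·2² + 13·4² = 19172.
c = 2t² / 19172 = 2·593² / 19172 = 36.6836.

36.684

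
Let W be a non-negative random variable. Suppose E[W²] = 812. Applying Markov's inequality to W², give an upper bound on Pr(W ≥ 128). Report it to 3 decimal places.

0.050

Since W ≥ 0, the event {W ≥ 128} is the same as {W² ≥ 16384}.
Markov's inequality applied to W² gives Pr(W² ≥ 16384) ≤ E[W²]/16384 = 812/16384 = 0.0496.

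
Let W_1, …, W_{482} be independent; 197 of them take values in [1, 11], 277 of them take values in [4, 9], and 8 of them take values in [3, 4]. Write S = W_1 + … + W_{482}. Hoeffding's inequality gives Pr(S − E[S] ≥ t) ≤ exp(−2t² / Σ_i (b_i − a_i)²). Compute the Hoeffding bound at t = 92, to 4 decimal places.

Σ(b_i − a_i)² = 197·10² + 277·5² + 8·1² = 26633.
Exponent = 2·92² / 26633 = 0.63560.
Bound = exp(−0.63560) = 0.52962.

0.5296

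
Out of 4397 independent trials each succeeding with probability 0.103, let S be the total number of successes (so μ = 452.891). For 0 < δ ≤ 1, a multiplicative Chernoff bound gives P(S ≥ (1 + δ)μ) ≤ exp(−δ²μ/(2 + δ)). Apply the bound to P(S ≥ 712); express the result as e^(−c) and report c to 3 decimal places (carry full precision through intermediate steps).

Write 712 = (1 + δ)μ, so δ = 712/452.891 − 1 = 0.5721222…
Then the exponent is δ²μ/(2 + δ) = (712 − μ)² / (μ·(2 + δ)) = 57.634125.

57.634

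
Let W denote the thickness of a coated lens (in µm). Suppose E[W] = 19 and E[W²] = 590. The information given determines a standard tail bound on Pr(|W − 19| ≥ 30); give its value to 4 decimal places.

The first two moments determine the variance, so Chebyshev's inequality is the sharpest standard bound available.
Var(W) = E[W²] − (E[W])² = 590 − 361 = 229.
Chebyshev's inequality: Pr(|W − μ| ≥ t) ≤ Var(W)/t² = 229/900 = 0.2544.

0.2544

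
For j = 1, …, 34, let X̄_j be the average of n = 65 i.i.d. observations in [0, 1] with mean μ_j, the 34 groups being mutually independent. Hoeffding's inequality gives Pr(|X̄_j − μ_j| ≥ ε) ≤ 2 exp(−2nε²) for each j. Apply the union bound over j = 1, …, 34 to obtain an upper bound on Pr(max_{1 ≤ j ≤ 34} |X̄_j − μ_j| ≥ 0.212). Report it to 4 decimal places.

0.1973

Per-experiment Hoeffding bound: 2·exp(−2·65·0.212²) = 2·exp(−5.84272) = 0.0058019.
Union bound over 34 events: 34·0.0058019 = 0.19726.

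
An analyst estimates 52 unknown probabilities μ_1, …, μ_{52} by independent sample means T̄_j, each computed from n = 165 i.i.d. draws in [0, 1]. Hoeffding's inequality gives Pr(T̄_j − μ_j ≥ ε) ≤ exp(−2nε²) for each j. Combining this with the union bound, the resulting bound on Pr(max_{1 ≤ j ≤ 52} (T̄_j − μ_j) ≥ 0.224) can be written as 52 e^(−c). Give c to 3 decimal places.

Union bound over the 52 events: Pr(max_{1 ≤ j ≤ 52} (T̄_j − μ_j) ≥ 0.224) ≤ 52·exp(−2nε²) = 52 exp(−2·165·0.224²).
So c = 2·165·0.224² = 16.5581.

16.558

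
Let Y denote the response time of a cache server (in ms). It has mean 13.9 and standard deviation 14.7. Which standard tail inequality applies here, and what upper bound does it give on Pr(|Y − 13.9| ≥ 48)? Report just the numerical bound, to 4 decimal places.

Mean and variance are known, so Chebyshev's inequality applies.
Chebyshev: Pr(|Y − μ| ≥ t) ≤ Var(Y)/t².
Var(Y) = σ² = 14.7² = 216.09.
Bound = 216.09 / 2304 = 0.0938.

0.0938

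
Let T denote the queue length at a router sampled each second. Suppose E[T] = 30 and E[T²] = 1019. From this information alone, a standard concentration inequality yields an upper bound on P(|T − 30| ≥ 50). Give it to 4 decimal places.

The first two moments determine the variance, so Chebyshev's inequality is the sharpest standard bound available.
Var(T) = E[T²] − (E[T])² = 1019 − 900 = 119.
Chebyshev's inequality: P(|T − μ| ≥ t) ≤ Var(T)/t² = 119/2500 = 0.0476.

0.0476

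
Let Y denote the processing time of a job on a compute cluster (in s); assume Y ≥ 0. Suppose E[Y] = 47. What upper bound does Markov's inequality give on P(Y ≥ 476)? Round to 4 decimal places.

0.0987

Markov's inequality: for a non-negative random variable, P(Y ≥ a) ≤ E[Y]/a.
Here E[Y] = 47 and a = 476, so the bound is 47/476 = 0.0987.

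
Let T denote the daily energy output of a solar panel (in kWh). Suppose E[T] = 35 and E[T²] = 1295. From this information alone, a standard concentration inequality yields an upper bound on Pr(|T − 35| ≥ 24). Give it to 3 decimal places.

The first two moments determine the variance, so Chebyshev's inequality is the sharpest standard bound available.
Var(T) = E[T²] − (E[T])² = 1295 − 1225 = 70.
Chebyshev's inequality: Pr(|T − μ| ≥ t) ≤ Var(T)/t² = 70/576 = 0.1215.

0.122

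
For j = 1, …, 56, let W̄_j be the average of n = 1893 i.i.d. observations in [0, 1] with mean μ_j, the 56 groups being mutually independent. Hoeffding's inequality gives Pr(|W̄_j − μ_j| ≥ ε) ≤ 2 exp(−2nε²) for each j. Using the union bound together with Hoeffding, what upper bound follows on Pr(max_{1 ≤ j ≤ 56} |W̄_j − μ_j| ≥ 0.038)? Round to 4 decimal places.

0.4731

Per-experiment Hoeffding bound: 2·exp(−2·1893·0.038²) = 2·exp(−5.46698) = 0.0084479.
Union bound over 56 events: 56·0.0084479 = 0.47308.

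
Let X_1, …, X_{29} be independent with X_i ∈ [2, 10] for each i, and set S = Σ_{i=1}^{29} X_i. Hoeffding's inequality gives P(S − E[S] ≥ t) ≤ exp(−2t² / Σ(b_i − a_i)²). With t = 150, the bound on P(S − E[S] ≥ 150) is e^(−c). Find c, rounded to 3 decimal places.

24.246

Σ(b_i − a_i)² = 29·(8)² = 1856.
c = 2t²/1856 = 2·150²/1856 = 24.2457.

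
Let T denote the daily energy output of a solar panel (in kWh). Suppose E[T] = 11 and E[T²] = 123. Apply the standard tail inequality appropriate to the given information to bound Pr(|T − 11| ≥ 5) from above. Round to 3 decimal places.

The first two moments determine the variance, so Chebyshev's inequality is the sharpest standard bound available.
Var(T) = E[T²] − (E[T])² = 123 − 121 = 2.
Chebyshev's inequality: Pr(|T − μ| ≥ t) ≤ Var(T)/t² = 2/25 = 0.0800.

0.080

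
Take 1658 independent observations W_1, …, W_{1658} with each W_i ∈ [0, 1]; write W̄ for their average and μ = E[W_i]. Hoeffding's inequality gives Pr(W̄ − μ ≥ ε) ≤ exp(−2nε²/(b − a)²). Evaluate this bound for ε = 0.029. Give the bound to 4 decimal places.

Exponent: 2nε²/(b − a)² = 2·1658·0.029² / 1² = 2.78876.
Bound = exp(−2.78876) = 0.06150.

0.0615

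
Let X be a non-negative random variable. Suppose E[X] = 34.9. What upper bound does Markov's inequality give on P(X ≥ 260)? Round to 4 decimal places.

Markov's inequality: for a non-negative random variable, P(X ≥ a) ≤ E[X]/a.
Here E[X] = 34.9 and a = 260, so the bound is 34.9/260 = 0.1342.

0.1342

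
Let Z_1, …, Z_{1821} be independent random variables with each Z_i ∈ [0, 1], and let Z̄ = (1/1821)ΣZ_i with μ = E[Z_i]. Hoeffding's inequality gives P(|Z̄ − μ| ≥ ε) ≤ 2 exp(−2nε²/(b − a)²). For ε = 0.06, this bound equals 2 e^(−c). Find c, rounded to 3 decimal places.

13.111

c = 2nε²/(b − a)² = 2·1821·0.06² / 1² = 13.1112.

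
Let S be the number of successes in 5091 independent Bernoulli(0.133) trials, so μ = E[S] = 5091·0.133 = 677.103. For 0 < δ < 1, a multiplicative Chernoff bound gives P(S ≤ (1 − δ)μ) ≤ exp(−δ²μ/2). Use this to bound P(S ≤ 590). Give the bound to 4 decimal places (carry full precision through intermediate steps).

Write 590 = (1 − δ)μ, so δ = 1 − 590/677.103 = 0.1286407…
Then the exponent is δ²μ/2 = (μ − 590)²/(2μ) = 5.602495.
Bound = exp(−5.602495) = 0.00369.

0.0037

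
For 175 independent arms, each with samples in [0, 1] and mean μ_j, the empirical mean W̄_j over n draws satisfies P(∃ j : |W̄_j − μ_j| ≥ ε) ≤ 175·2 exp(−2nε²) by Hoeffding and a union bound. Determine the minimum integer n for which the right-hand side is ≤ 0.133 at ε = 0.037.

Need 2·175·exp(−2nε²) ≤ 0.133, i.e. exp(−2nε²) ≤ 0.133/350.
So 2nε² ≥ ln(350/0.133) = 7.875339.
Hence n ≥ 7.875339/(2·0.037²) = 2876.311.
The smallest integer n is 2877.

2877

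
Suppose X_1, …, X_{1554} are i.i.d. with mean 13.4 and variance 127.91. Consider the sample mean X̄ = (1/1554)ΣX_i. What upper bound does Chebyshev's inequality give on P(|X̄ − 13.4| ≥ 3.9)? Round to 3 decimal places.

0.005

Var(X̄) = Var(X_i)/n = 127.91/1554 = 0.08231.
Chebyshev: P(|X̄ − 13.4| ≥ 3.9) ≤ Var(X̄)/(3.9)² = 127.91/(1554·3.9²) = 0.0054.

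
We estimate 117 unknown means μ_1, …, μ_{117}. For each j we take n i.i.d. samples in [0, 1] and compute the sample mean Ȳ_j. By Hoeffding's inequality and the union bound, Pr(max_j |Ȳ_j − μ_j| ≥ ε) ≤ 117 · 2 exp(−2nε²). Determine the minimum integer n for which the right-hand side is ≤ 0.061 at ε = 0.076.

715

Need 2·117·exp(−2nε²) ≤ 0.061, i.e. exp(−2nε²) ≤ 0.061/234.
So 2nε² ≥ ln(234/0.061) = 8.252203.
Hence n ≥ 8.252203/(2·0.076²) = 714.353.
The smallest integer n is 715.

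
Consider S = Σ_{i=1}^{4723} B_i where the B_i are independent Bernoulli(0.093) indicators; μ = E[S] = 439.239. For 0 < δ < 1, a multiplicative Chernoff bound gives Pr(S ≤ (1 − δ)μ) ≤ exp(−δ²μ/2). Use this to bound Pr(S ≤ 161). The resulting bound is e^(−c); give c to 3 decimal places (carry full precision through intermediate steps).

Write 161 = (1 − δ)μ, so δ = 1 − 161/439.239 = 0.633457…
Then the exponent is δ²μ/2 = (μ − 161)²/(2μ) = 88.126215.

88.126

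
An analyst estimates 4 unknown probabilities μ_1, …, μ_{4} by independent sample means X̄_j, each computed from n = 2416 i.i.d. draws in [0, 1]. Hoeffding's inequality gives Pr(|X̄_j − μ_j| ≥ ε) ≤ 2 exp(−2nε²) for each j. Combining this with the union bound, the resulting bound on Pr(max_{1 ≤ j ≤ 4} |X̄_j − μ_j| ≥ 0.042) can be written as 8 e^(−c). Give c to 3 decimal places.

Union bound over the 4 events: Pr(max_{1 ≤ j ≤ 4} |X̄_j − μ_j| ≥ 0.042) ≤ 4·2·exp(−2nε²) = 8 exp(−2·2416·0.042²).
So c = 2·2416·0.042² = 8.5236.

8.524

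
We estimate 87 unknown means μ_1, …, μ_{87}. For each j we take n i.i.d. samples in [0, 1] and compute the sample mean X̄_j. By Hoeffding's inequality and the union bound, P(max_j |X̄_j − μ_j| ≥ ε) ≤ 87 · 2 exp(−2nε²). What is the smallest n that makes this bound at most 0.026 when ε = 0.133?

249

Need 2·87·exp(−2nε²) ≤ 0.026, i.e. exp(−2nε²) ≤ 0.026/174.
So 2nε² ≥ ln(174/0.026) = 8.808714.
Hence n ≥ 8.808714/(2·0.133²) = 248.988.
The smallest integer n is 249.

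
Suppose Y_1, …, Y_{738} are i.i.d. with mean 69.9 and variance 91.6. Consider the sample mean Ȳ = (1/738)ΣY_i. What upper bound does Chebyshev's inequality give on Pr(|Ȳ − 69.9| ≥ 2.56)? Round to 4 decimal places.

0.0189

Var(Ȳ) = Var(Y_i)/n = 91.6/738 = 0.12412.
Chebyshev: Pr(|Ȳ − 69.9| ≥ 2.56) ≤ Var(Ȳ)/(2.56)² = 91.6/(738·2.56²) = 0.0189.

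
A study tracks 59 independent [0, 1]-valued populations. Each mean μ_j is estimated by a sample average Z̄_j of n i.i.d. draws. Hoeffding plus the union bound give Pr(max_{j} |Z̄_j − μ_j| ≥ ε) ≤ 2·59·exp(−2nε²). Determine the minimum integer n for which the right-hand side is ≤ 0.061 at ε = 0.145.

Need 2·59·exp(−2nε²) ≤ 0.061, i.e. exp(−2nε²) ≤ 0.061/118.
So 2nε² ≥ ln(118/0.061) = 7.567566.
Hence n ≥ 7.567566/(2·0.145²) = 179.966.
The smallest integer n is 180.

180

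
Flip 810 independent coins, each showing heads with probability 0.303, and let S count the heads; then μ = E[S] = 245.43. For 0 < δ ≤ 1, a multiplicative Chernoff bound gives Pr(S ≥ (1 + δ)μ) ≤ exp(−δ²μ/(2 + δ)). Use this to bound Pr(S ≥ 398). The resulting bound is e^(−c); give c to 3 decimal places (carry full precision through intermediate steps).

Write 398 = (1 + δ)μ, so δ = 398/245.43 − 1 = 0.6216436…
Then the exponent is δ²μ/(2 + δ) = (398 − μ)² / (μ·(2 + δ)) = 36.177370.

36.177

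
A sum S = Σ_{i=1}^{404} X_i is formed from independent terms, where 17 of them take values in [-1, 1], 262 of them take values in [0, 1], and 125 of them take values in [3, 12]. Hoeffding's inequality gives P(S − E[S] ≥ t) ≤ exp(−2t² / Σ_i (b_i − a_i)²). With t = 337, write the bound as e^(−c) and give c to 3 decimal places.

Σ(b_i − a_i)² = 17·2² + 262·1² + 125·9² = 10455.
c = 2t² / 10455 = 2·337² / 10455 = 21.7253.

21.725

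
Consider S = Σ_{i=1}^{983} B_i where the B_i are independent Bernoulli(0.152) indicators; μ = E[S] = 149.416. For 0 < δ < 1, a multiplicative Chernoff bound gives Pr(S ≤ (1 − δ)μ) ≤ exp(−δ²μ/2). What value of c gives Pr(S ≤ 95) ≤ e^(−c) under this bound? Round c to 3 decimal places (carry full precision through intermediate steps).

Write 95 = (1 − δ)μ, so δ = 1 − 95/149.416 = 0.3641913…
Then the exponent is δ²μ/2 = (μ − 95)²/(2μ) = 9.908916.

9.909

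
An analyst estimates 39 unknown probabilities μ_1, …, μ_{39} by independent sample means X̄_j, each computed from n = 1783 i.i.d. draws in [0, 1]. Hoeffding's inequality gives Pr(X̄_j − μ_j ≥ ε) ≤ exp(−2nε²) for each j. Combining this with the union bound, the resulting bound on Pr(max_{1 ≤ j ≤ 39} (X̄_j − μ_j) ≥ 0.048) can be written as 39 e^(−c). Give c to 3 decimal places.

Union bound over the 39 events: Pr(max_{1 ≤ j ≤ 39} (X̄_j − μ_j) ≥ 0.048) ≤ 39·exp(−2nε²) = 39 exp(−2·1783·0.048²).
So c = 2·1783·0.048² = 8.2161.

8.216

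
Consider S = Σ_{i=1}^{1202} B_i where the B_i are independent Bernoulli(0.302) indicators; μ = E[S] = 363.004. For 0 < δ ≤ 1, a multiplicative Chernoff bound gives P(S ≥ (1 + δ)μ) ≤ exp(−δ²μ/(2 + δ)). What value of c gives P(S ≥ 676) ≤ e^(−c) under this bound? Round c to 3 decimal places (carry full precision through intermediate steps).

Write 676 = (1 + δ)μ, so δ = 676/363.004 − 1 = 0.8622384…
Then the exponent is δ²μ/(2 + δ) = (676 − μ)² / (μ·(2 + δ)) = 94.288854.

94.289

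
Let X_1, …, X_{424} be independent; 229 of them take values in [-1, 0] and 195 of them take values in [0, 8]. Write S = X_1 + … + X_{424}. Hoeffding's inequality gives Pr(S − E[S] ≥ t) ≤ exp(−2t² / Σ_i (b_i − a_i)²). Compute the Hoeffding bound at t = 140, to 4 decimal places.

0.0458

Σ(b_i − a_i)² = 229·1² + 195·8² = 12709.
Exponent = 2·140² / 12709 = 3.08443.
Bound = exp(−3.08443) = 0.04576.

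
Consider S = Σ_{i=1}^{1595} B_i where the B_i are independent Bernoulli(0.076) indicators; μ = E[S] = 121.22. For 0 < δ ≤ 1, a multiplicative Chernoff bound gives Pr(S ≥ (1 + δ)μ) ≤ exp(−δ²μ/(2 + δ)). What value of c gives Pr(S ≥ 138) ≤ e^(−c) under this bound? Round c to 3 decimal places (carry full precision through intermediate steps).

Write 138 = (1 + δ)μ, so δ = 138/121.22 − 1 = 0.138426…
Then the exponent is δ²μ/(2 + δ) = (138 − μ)² / (μ·(2 + δ)) = 1.086214.

1.086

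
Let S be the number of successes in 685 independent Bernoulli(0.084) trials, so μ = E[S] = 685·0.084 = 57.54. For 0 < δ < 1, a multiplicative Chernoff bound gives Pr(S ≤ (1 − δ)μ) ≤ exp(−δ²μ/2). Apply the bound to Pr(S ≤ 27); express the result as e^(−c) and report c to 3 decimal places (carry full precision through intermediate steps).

Write 27 = (1 − δ)μ, so δ = 1 − 27/57.54 = 0.5307612…
Then the exponent is δ²μ/2 = (μ − 27)²/(2μ) = 8.104724.

8.105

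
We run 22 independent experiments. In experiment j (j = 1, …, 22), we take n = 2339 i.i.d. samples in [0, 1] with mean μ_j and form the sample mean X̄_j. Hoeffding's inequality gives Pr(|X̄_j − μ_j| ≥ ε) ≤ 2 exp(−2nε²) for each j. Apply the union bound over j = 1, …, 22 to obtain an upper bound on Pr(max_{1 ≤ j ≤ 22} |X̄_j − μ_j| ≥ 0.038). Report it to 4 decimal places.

0.0513

Per-experiment Hoeffding bound: 2·exp(−2·2339·0.038²) = 2·exp(−6.75503) = 0.00233.
Union bound over 22 events: 22·0.00233 = 0.05126.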